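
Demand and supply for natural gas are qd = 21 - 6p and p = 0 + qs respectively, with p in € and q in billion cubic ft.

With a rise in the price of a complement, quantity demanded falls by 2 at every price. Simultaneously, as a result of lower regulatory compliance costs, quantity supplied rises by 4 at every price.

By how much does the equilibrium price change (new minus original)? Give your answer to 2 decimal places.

-0.86

Before the shock: 21 - 6p = p ⇒ 21 = 7p ⇒ p = 3, q = 3.
With the change applied: demand qd = 19 - 6p, supply qs = p + 4.
Setting them equal: 19 - 6p = p + 4 → 15 = 7p, so p = 15/7 ≈ 2.1429 and q = 43/7 ≈ 6.1429.
Δp = 2.1429 − 3 = -0.86.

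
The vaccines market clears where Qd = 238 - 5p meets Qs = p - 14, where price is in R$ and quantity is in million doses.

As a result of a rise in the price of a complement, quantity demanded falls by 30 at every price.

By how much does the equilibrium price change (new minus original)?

-5

Initially, 238 - 5p = p - 14, so 252 = 6p and p = 42, Q = 28.
The new curves are Qd = 208 - 5p (demand) and Qs = p - 14 (supply).
New equilibrium: 208 - 5p = p - 14 ⇒ 222 = 6p ⇒ p = 37, Q = 23.
Δp = 37 − 42 = -5.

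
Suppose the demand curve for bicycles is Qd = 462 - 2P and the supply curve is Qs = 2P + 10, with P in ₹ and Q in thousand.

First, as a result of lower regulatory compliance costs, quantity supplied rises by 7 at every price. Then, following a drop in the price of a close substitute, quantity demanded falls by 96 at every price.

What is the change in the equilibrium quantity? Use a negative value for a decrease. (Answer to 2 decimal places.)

Solve the original market: 462 - 2P = 2P + 10, hence P = 113 and Q = 236.
The new curves are Qd = 366 - 2P (demand) and Qs = 2P + 17 (supply).
Setting them equal: 366 - 2P = 2P + 17 → 349 = 4P, so P = 87.25 and Q = 191.5.
ΔQ = 191.5 − 236 = -44.50.

-44.50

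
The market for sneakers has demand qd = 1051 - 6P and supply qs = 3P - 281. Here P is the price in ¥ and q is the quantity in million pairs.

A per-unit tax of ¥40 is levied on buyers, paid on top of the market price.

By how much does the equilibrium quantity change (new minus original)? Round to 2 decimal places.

-80.00

Solve the original market: 1051 - 6P = 3P - 281, hence P = 148 and q = 163.
Since buyers pay the price plus the tax, the effective demand curve becomes qd = 811 - 6P.
Clearing the new market: 811 - 6P = 3P - 281, so P = 364/3 ≈ 121.3333 and q = 83.
Δq = 83 − 163 = -80.00.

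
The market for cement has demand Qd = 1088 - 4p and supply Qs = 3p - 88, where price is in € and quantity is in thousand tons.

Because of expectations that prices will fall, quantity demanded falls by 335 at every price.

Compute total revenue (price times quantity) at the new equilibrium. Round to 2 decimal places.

Original equilibrium: 1088 - 4p = 3p - 88 gives 1176 = 7p, so p = 168 and Q = 416.
With the change applied: demand Qd = 753 - 4p, supply Qs = 3p - 88.
Setting them equal: 753 - 4p = 3p - 88 → 841 = 7p, so p = 841/7 ≈ 120.1429 and Q = 1907/7 ≈ 272.4286.
New expenditure = 120.1429 × 272.4286 = 32730.35.

32730.35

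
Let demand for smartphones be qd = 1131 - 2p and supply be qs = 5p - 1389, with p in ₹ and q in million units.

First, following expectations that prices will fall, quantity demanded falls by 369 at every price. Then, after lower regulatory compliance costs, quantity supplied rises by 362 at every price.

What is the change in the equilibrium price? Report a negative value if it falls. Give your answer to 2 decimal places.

Initially, 1131 - 2p = 5p - 1389, so 2520 = 7p and p = 360, q = 411.
After the shift, demand is qd = 762 - 2p and supply is qs = 5p - 1027.
Setting them equal: 762 - 2p = 5p - 1027 → 1789 = 7p, so p = 1789/7 ≈ 255.5714 and q = 1756/7 ≈ 250.8571.
Δp = 255.5714 − 360 = -104.43.

-104.43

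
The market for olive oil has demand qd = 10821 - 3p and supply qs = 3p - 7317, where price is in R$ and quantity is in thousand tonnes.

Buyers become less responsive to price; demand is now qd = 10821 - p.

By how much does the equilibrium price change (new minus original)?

+1511.5

Initially, 10821 - 3p = 3p - 7317, so 18138 = 6p and p = 3023, q = 1752.
The shock moves the curves to qd = 10821 - p and qs = 3p - 7317.
Clearing the new market: 10821 - p = 3p - 7317, so p = 4534.5 and q = 6286.5.
Δp = 4534.5 − 3023 = +1511.5.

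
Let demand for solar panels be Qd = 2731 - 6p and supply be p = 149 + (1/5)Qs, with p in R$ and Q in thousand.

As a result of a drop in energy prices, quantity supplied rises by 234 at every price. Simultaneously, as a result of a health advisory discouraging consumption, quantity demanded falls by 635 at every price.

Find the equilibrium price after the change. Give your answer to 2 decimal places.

237.00

Initially, 2731 - 6p = 5p - 745, so 3476 = 11p and p = 316, Q = 835.
The shock moves the curves to Qd = 2096 - 6p and Qs = 5p - 511.
Clearing the new market: 2096 - 6p = 5p - 511, so p = 237 and Q = 674.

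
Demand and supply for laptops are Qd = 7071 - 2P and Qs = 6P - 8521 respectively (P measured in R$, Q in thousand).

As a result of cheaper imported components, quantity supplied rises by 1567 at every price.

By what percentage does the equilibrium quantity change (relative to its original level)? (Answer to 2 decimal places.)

Solve the original market: 7071 - 2P = 6P - 8521, hence P = 1949 and Q = 3173.
With the change applied: demand Qd = 7071 - 2P, supply Qs = 6P - 6954.
Clearing the new market: 7071 - 2P = 6P - 6954, so P = 1753.125 and Q = 3564.75.
%ΔQ = (3564.75 − 3173) / 3173 × 100 = +12.35%.

+12.35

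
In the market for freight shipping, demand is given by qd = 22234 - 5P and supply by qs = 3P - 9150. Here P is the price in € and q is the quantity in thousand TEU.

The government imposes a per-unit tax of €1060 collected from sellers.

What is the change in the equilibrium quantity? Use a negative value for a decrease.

Original equilibrium: 22234 - 5P = 3P - 9150 gives 31384 = 8P, so P = 3923 and q = 2619.
Since sellers keep the price net of the tax, the effective supply curve becomes qs = 3P - 12330.
Equate the new curves: 22234 - 5P = 3P - 12330, giving 34564 = 8P, P = 4320.5, q = 631.5.
Δq = 631.5 − 2619 = -1987.5.

-1987.5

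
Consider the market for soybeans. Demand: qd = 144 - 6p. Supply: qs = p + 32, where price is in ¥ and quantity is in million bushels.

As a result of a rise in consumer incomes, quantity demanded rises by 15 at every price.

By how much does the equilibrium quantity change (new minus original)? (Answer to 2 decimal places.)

Before the shock: 144 - 6p = p + 32 ⇒ 112 = 7p ⇒ p = 16, q = 48.
After the shift, demand is qd = 159 - 6p and supply is qs = p + 32.
Clearing the new market: 159 - 6p = p + 32, so p = 127/7 ≈ 18.1429 and q = 351/7 ≈ 50.1429.
Δq = 50.1429 − 48 = +2.14.

+2.14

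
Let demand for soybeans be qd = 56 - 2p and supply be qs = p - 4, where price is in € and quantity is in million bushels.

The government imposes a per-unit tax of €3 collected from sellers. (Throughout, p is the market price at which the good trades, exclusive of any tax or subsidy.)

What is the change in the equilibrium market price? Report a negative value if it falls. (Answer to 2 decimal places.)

Solve the original market: 56 - 2p = p - 4, hence p = 20 and q = 16.
Since sellers keep the price net of the tax, the effective supply curve becomes qs = p - 7.
Setting them equal: 56 - 2p = p - 7 → 63 = 3p, so p = 21 and q = 14.
Δp = 21 − 20 = +1.00.

+1.00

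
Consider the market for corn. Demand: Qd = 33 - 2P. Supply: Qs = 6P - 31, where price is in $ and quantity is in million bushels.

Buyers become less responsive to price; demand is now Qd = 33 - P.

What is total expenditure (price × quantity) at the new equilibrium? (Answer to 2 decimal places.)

Solve the original market: 33 - 2P = 6P - 31, hence P = 8 and Q = 17.
With the change applied: demand Qd = 33 - P, supply Qs = 6P - 31.
Clearing the new market: 33 - P = 6P - 31, so P = 64/7 ≈ 9.1429 and Q = 167/7 ≈ 23.8571.
New expenditure = 9.1429 × 23.8571 = 218.12.

218.12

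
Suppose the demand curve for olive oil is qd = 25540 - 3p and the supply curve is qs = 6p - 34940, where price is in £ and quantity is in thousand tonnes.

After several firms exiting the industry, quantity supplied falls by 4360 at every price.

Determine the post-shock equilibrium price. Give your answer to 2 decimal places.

Solve the original market: 25540 - 3p = 6p - 34940, hence p = 6720 and q = 5380.
With the change applied: demand qd = 25540 - 3p, supply qs = 6p - 39300.
New equilibrium: 25540 - 3p = 6p - 39300 ⇒ 64840 = 9p ⇒ p = 64840/9 ≈ 7204.4444, q = 11780/3 ≈ 3926.6667.

7204.44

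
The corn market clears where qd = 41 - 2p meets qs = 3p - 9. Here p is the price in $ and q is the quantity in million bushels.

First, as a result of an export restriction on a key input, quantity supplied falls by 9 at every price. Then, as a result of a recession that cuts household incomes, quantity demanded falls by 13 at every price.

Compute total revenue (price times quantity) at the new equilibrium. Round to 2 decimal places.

88.32

Initially, 41 - 2p = 3p - 9, so 50 = 5p and p = 10, q = 21.
The shock moves the curves to qd = 28 - 2p and qs = 3p - 18.
Clearing the new market: 28 - 2p = 3p - 18, so p = 9.2 and q = 9.6.
New expenditure = 9.2 × 9.6 = 88.32.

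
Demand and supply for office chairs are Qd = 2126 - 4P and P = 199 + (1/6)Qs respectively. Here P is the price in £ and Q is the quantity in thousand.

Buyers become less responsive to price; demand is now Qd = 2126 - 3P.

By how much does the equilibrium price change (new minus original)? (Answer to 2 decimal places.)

Original equilibrium: 2126 - 4P = 6P - 1194 gives 3320 = 10P, so P = 332 and Q = 798.
The shock moves the curves to Qd = 2126 - 3P and Qs = 6P - 1194.
Equate the new curves: 2126 - 3P = 6P - 1194, giving 3320 = 9P, P = 3320/9 ≈ 368.8889, Q = 3058/3 ≈ 1019.3333.
ΔP = 368.8889 − 332 = +36.89.

+36.89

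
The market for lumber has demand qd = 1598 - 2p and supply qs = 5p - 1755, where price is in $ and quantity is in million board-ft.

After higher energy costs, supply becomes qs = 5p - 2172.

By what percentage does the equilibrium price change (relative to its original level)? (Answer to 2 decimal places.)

+12.44

Original equilibrium: 1598 - 2p = 5p - 1755 gives 3353 = 7p, so p = 479 and q = 640.
After the shift, demand is qd = 1598 - 2p and supply is qs = 5p - 2172.
New equilibrium: 1598 - 2p = 5p - 2172 ⇒ 3770 = 7p ⇒ p = 3770/7 ≈ 538.5714, q = 3646/7 ≈ 520.8571.
%Δp = (538.5714 − 479) / 479 × 100 = +12.44%.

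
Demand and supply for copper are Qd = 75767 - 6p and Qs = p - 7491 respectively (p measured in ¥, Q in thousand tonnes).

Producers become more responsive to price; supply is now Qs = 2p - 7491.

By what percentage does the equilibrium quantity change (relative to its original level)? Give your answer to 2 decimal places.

Before the shock: 75767 - 6p = p - 7491 ⇒ 83258 = 7p ⇒ p = 11894, Q = 4403.
The new curves are Qd = 75767 - 6p (demand) and Qs = 2p - 7491 (supply).
Equate the new curves: 75767 - 6p = 2p - 7491, giving 83258 = 8p, p = 10407.25, Q = 13323.5.
%ΔQ = (13323.5 − 4403) / 4403 × 100 = +202.60%.

+202.60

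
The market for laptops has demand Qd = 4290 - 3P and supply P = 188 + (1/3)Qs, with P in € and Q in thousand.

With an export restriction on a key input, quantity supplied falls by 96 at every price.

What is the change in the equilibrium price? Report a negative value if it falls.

+16

Before the shock: 4290 - 3P = 3P - 564 ⇒ 4854 = 6P ⇒ P = 809, Q = 1863.
The shock moves the curves to Qd = 4290 - 3P and Qs = 3P - 660.
Clearing the new market: 4290 - 3P = 3P - 660, so P = 825 and Q = 1815.
ΔP = 825 − 809 = +16.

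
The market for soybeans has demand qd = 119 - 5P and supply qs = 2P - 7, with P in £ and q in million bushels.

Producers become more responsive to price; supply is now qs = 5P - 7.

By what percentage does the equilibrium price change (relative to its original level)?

-30

Original equilibrium: 119 - 5P = 2P - 7 gives 126 = 7P, so P = 18 and q = 29.
After the shift, demand is qd = 119 - 5P and supply is qs = 5P - 7.
Clearing the new market: 119 - 5P = 5P - 7, so P = 12.6 and q = 56.
%ΔP = (12.6 − 18) / 18 × 100 = -30%.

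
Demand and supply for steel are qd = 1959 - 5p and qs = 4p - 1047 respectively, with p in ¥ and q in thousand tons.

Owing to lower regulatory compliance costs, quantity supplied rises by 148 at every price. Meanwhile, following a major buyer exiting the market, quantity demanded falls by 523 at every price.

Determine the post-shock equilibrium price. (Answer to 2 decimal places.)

259.44

Initially, 1959 - 5p = 4p - 1047, so 3006 = 9p and p = 334, q = 289.
With the change applied: demand qd = 1436 - 5p, supply qs = 4p - 899.
New equilibrium: 1436 - 5p = 4p - 899 ⇒ 2335 = 9p ⇒ p = 2335/9 ≈ 259.4444, q = 1249/9 ≈ 138.7778.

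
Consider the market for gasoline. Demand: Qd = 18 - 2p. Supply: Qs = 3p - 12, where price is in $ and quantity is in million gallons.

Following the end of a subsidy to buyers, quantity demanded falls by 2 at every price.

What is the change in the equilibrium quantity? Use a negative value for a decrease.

Original equilibrium: 18 - 2p = 3p - 12 gives 30 = 5p, so p = 6 and Q = 6.
The shock moves the curves to Qd = 16 - 2p and Qs = 3p - 12.
Clearing the new market: 16 - 2p = 3p - 12, so p = 5.6 and Q = 4.8.
ΔQ = 4.8 − 6 = -1.2.

-1.2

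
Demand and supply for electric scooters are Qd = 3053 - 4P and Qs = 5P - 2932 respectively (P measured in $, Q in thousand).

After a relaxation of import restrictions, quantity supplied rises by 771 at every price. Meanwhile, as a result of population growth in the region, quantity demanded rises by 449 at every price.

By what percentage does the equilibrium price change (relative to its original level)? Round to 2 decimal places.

Before the shock: 3053 - 4P = 5P - 2932 ⇒ 5985 = 9P ⇒ P = 665, Q = 393.
The shock moves the curves to Qd = 3502 - 4P and Qs = 5P - 2161.
Setting them equal: 3502 - 4P = 5P - 2161 → 5663 = 9P, so P = 5663/9 ≈ 629.2222 and Q = 8866/9 ≈ 985.1111.
%ΔP = (629.2222 − 665) / 665 × 100 = -5.38%.

-5.38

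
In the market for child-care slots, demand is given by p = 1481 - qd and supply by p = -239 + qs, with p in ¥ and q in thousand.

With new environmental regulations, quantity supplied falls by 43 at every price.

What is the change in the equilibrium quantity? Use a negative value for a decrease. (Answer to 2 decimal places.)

-21.50

Before the shock: 1481 - p = p + 239 ⇒ 1242 = 2p ⇒ p = 621, q = 860.
The shock moves the curves to qd = 1481 - p and qs = p + 196.
Setting them equal: 1481 - p = p + 196 → 1285 = 2p, so p = 642.5 and q = 838.5.
Δq = 838.5 − 860 = -21.50.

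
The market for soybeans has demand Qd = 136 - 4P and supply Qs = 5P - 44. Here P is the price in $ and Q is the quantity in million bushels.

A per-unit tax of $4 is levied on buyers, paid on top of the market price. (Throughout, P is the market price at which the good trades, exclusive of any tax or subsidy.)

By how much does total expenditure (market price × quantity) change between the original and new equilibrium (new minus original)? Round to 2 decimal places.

-261.53

Original equilibrium: 136 - 4P = 5P - 44 gives 180 = 9P, so P = 20 and Q = 56.
Since buyers pay the price plus the tax, the effective demand curve becomes Qd = 120 - 4P.
Setting them equal: 120 - 4P = 5P - 44 → 164 = 9P, so P = 164/9 ≈ 18.2222 and Q = 424/9 ≈ 47.1111.
Expenditure moves from 20×56 = 1120 to 18.2222×47.1111 = 858.4691; change = -261.53.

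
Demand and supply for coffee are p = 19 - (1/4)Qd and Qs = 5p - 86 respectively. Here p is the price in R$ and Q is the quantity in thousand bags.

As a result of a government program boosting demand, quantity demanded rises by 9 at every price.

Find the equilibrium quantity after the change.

9

Initially, 76 - 4p = 5p - 86, so 162 = 9p and p = 18, Q = 4.
The new curves are Qd = 85 - 4p (demand) and Qs = 5p - 86 (supply).
Equate the new curves: 85 - 4p = 5p - 86, giving 171 = 9p, p = 19, Q = 9.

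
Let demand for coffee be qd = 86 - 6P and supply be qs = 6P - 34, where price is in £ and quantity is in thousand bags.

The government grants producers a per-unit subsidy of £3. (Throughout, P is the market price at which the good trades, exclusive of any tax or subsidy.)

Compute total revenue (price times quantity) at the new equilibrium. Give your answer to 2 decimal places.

297.50

Solve the original market: 86 - 6P = 6P - 34, hence P = 10 and q = 26.
Since sellers receive the price plus the subsidy, the effective supply curve becomes qs = 6P - 16.
New equilibrium: 86 - 6P = 6P - 16 ⇒ 102 = 12P ⇒ P = 8.5, q = 35.
New expenditure = 8.5 × 35 = 297.50.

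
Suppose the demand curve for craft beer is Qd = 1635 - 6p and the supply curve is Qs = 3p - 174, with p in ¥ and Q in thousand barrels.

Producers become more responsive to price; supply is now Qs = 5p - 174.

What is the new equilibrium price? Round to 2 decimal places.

Original equilibrium: 1635 - 6p = 3p - 174 gives 1809 = 9p, so p = 201 and Q = 429.
With the change applied: demand Qd = 1635 - 6p, supply Qs = 5p - 174.
Equate the new curves: 1635 - 6p = 5p - 174, giving 1809 = 11p, p = 1809/11 ≈ 164.4545, Q = 7131/11 ≈ 648.2727.

164.45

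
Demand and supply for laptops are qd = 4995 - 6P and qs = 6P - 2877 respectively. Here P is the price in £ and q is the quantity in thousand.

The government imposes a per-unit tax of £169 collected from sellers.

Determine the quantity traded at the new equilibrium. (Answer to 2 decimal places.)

552.00

Original equilibrium: 4995 - 6P = 6P - 2877 gives 7872 = 12P, so P = 656 and q = 1059.
Since sellers keep the price net of the tax, the effective supply curve becomes qs = 6P - 3891.
New equilibrium: 4995 - 6P = 6P - 3891 ⇒ 8886 = 12P ⇒ P = 740.5, q = 552.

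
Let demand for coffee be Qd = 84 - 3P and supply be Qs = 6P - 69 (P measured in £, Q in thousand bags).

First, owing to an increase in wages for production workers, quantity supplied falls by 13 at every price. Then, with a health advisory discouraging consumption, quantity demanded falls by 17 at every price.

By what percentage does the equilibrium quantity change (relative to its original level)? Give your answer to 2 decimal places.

-47.47

Initially, 84 - 3P = 6P - 69, so 153 = 9P and P = 17, Q = 33.
After the shift, demand is Qd = 67 - 3P and supply is Qs = 6P - 82.
Clearing the new market: 67 - 3P = 6P - 82, so P = 149/9 ≈ 16.5556 and Q = 52/3 ≈ 17.3333.
%ΔQ = (17.3333 − 33) / 33 × 100 = -47.47%.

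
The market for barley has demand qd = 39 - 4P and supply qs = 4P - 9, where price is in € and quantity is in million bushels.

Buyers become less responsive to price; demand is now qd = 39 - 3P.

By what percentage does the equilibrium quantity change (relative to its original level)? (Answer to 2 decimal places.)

+22.86

Original equilibrium: 39 - 4P = 4P - 9 gives 48 = 8P, so P = 6 and q = 15.
The new curves are qd = 39 - 3P (demand) and qs = 4P - 9 (supply).
Setting them equal: 39 - 3P = 4P - 9 → 48 = 7P, so P = 48/7 ≈ 6.8571 and q = 129/7 ≈ 18.4286.
%Δq = (18.4286 − 15) / 15 × 100 = +22.86%.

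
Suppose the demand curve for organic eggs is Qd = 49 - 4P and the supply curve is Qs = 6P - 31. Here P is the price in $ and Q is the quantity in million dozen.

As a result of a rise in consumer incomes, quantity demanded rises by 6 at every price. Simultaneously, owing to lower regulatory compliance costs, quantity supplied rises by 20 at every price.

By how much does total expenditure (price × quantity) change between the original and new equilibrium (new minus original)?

Initially, 49 - 4P = 6P - 31, so 80 = 10P and P = 8, Q = 17.
The new curves are Qd = 55 - 4P (demand) and Qs = 6P - 11 (supply).
Clearing the new market: 55 - 4P = 6P - 11, so P = 6.6 and Q = 28.6.
Expenditure moves from 8×17 = 136 to 6.6×28.6 = 188.76; change = +52.76.

+52.76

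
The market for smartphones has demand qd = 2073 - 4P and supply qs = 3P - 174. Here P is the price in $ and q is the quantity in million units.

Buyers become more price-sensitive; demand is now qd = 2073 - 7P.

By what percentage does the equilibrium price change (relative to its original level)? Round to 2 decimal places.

-30.00

Before the shock: 2073 - 4P = 3P - 174 ⇒ 2247 = 7P ⇒ P = 321, q = 789.
With the change applied: demand qd = 2073 - 7P, supply qs = 3P - 174.
Clearing the new market: 2073 - 7P = 3P - 174, so P = 224.7 and q = 500.1.
%ΔP = (224.7 − 321) / 321 × 100 = -30.00%.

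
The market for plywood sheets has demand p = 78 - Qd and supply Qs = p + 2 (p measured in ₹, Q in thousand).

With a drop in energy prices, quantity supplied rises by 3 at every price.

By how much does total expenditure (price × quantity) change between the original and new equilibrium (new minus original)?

-5.25

Solve the original market: 78 - p = p + 2, hence p = 38 and Q = 40.
After the shift, demand is Qd = 78 - p and supply is Qs = p + 5.
Equate the new curves: 78 - p = p + 5, giving 73 = 2p, p = 36.5, Q = 41.5.
Expenditure moves from 38×40 = 1520 to 36.5×41.5 = 1514.75; change = -5.25.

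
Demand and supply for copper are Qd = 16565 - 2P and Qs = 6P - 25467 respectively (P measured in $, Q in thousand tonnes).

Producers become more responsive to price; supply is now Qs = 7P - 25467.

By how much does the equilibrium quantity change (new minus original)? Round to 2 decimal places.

+1167.56

Initially, 16565 - 2P = 6P - 25467, so 42032 = 8P and P = 5254, Q = 6057.
The new curves are Qd = 16565 - 2P (demand) and Qs = 7P - 25467 (supply).
Equate the new curves: 16565 - 2P = 7P - 25467, giving 42032 = 9P, P = 42032/9 ≈ 4670.2222, Q = 65021/9 ≈ 7224.5556.
ΔQ = 7224.5556 − 6057 = +1167.56.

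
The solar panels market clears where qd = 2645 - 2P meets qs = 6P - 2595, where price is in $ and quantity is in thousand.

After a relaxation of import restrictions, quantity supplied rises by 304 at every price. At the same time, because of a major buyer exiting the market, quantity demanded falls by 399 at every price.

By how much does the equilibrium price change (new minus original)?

Before the shock: 2645 - 2P = 6P - 2595 ⇒ 5240 = 8P ⇒ P = 655, q = 1335.
The shock moves the curves to qd = 2246 - 2P and qs = 6P - 2291.
Setting them equal: 2246 - 2P = 6P - 2291 → 4537 = 8P, so P = 567.125 and q = 1111.75.
ΔP = 567.125 − 655 = -87.875.

-87.875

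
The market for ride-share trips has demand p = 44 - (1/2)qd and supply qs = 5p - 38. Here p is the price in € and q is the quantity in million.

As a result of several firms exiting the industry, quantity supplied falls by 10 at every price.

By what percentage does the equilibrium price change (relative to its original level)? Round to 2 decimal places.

+7.94

Initially, 88 - 2p = 5p - 38, so 126 = 7p and p = 18, q = 52.
The new curves are qd = 88 - 2p (demand) and qs = 5p - 48 (supply).
Setting them equal: 88 - 2p = 5p - 48 → 136 = 7p, so p = 136/7 ≈ 19.4286 and q = 344/7 ≈ 49.1429.
%Δp = (19.4286 − 18) / 18 × 100 = +7.94%.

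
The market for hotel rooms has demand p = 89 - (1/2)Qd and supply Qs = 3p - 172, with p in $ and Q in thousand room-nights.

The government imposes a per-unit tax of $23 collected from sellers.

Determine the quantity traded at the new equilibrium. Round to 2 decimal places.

10.40

Solve the original market: 178 - 2p = 3p - 172, hence p = 70 and Q = 38.
Since sellers keep the price net of the tax, the effective supply curve becomes Qs = 3p - 241.
New equilibrium: 178 - 2p = 3p - 241 ⇒ 419 = 5p ⇒ p = 83.8, Q = 10.4.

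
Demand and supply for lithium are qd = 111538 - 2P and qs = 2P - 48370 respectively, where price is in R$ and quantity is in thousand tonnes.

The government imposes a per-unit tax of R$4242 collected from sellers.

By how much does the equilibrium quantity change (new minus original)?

-4242

Original equilibrium: 111538 - 2P = 2P - 48370 gives 159908 = 4P, so P = 39977 and q = 31584.
Since sellers keep the price net of the tax, the effective supply curve becomes qs = 2P - 56854.
New equilibrium: 111538 - 2P = 2P - 56854 ⇒ 168392 = 4P ⇒ P = 42098, q = 27342.
Δq = 27342 − 31584 = -4242.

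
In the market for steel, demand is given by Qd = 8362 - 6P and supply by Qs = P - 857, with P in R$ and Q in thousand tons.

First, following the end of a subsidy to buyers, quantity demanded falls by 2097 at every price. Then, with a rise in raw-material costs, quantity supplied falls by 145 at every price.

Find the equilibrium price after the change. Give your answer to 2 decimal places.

1038.14

Solve the original market: 8362 - 6P = P - 857, hence P = 1317 and Q = 460.
The shock moves the curves to Qd = 6265 - 6P and Qs = P - 1002.
Equate the new curves: 6265 - 6P = P - 1002, giving 7267 = 7P, P = 7267/7 ≈ 1038.1429, Q = 253/7 ≈ 36.1429.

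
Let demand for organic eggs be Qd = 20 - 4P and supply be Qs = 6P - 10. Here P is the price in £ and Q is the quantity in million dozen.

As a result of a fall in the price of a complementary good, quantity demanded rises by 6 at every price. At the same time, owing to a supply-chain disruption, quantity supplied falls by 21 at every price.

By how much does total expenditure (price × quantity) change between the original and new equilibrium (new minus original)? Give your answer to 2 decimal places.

-5.76

Original equilibrium: 20 - 4P = 6P - 10 gives 30 = 10P, so P = 3 and Q = 8.
After the shift, demand is Qd = 26 - 4P and supply is Qs = 6P - 31.
Equate the new curves: 26 - 4P = 6P - 31, giving 57 = 10P, P = 5.7, Q = 3.2.
Expenditure moves from 3×8 = 24 to 5.7×3.2 = 18.24; change = -5.76.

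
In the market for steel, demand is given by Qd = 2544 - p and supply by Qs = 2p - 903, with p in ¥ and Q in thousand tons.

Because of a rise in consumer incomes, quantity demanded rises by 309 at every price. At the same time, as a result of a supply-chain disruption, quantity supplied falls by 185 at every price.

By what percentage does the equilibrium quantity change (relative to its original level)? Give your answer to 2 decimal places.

Before the shock: 2544 - p = 2p - 903 ⇒ 3447 = 3p ⇒ p = 1149, Q = 1395.
The new curves are Qd = 2853 - p (demand) and Qs = 2p - 1088 (supply).
Clearing the new market: 2853 - p = 2p - 1088, so p = 3941/3 ≈ 1313.6667 and Q = 4618/3 ≈ 1539.3333.
%ΔQ = (1539.3333 − 1395) / 1395 × 100 = +10.35%.

+10.35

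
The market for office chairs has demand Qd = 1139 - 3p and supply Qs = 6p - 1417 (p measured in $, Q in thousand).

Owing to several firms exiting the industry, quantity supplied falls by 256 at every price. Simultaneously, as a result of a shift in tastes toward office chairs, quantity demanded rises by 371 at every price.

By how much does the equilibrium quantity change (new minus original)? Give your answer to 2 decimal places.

+162.00

Solve the original market: 1139 - 3p = 6p - 1417, hence p = 284 and Q = 287.
After the shift, demand is Qd = 1510 - 3p and supply is Qs = 6p - 1673.
Equate the new curves: 1510 - 3p = 6p - 1673, giving 3183 = 9p, p = 1061/3 ≈ 353.6667, Q = 449.
ΔQ = 449 − 287 = +162.00.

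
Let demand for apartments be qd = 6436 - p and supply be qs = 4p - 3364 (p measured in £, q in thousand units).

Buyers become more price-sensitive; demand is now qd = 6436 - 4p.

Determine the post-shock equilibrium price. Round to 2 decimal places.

1225.00

Before the shock: 6436 - p = 4p - 3364 ⇒ 9800 = 5p ⇒ p = 1960, q = 4476.
After the shift, demand is qd = 6436 - 4p and supply is qs = 4p - 3364.
New equilibrium: 6436 - 4p = 4p - 3364 ⇒ 9800 = 8p ⇒ p = 1225, q = 1536.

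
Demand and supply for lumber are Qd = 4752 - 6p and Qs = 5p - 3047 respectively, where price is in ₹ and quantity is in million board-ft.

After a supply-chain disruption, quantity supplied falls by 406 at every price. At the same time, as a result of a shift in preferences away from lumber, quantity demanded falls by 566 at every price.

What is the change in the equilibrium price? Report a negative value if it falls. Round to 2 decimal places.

Original equilibrium: 4752 - 6p = 5p - 3047 gives 7799 = 11p, so p = 709 and Q = 498.
The new curves are Qd = 4186 - 6p (demand) and Qs = 5p - 3453 (supply).
Equate the new curves: 4186 - 6p = 5p - 3453, giving 7639 = 11p, p = 7639/11 ≈ 694.4545, Q = 212/11 ≈ 19.2727.
Δp = 694.4545 − 709 = -14.55.

-14.55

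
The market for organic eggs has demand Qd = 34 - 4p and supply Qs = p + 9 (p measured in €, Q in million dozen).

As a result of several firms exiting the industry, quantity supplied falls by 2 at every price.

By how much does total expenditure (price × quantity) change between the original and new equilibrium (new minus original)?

-3.04

Original equilibrium: 34 - 4p = p + 9 gives 25 = 5p, so p = 5 and Q = 14.
The shock moves the curves to Qd = 34 - 4p and Qs = p + 7.
Setting them equal: 34 - 4p = p + 7 → 27 = 5p, so p = 5.4 and Q = 12.4.
Expenditure moves from 5×14 = 70 to 5.4×12.4 = 66.96; change = -3.04.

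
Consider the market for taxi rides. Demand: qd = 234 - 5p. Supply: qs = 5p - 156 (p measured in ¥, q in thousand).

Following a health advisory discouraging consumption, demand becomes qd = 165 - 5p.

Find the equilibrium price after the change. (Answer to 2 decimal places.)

Initially, 234 - 5p = 5p - 156, so 390 = 10p and p = 39, q = 39.
The new curves are qd = 165 - 5p (demand) and qs = 5p - 156 (supply).
Clearing the new market: 165 - 5p = 5p - 156, so p = 32.1 and q = 4.5.

32.10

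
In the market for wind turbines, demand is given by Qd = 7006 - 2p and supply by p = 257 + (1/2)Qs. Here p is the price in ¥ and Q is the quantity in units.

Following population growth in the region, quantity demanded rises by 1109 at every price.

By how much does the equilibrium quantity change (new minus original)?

Initially, 7006 - 2p = 2p - 514, so 7520 = 4p and p = 1880, Q = 3246.
The shock moves the curves to Qd = 8115 - 2p and Qs = 2p - 514.
Setting them equal: 8115 - 2p = 2p - 514 → 8629 = 4p, so p = 2157.25 and Q = 3800.5.
ΔQ = 3800.5 − 3246 = +554.5.

+554.5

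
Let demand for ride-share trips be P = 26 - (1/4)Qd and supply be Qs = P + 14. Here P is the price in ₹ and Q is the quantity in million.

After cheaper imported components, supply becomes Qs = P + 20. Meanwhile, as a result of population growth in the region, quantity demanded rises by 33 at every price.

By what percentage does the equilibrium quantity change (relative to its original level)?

+35.625

Solve the original market: 104 - 4P = P + 14, hence P = 18 and Q = 32.
The new curves are Qd = 137 - 4P (demand) and Qs = P + 20 (supply).
Setting them equal: 137 - 4P = P + 20 → 117 = 5P, so P = 23.4 and Q = 43.4.
%ΔQ = (43.4 − 32) / 32 × 100 = +35.625%.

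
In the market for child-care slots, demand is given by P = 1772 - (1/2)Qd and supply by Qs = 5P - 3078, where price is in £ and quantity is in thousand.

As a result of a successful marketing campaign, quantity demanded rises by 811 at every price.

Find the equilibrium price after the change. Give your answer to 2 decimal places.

Original equilibrium: 3544 - 2P = 5P - 3078 gives 6622 = 7P, so P = 946 and Q = 1652.
The shock moves the curves to Qd = 4355 - 2P and Qs = 5P - 3078.
Setting them equal: 4355 - 2P = 5P - 3078 → 7433 = 7P, so P = 7433/7 ≈ 1061.8571 and Q = 15619/7 ≈ 2231.2857.

1061.86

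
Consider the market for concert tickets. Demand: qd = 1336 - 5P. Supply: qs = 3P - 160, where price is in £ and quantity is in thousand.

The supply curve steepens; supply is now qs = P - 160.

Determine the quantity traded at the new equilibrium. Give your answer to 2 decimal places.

89.33

Original equilibrium: 1336 - 5P = 3P - 160 gives 1496 = 8P, so P = 187 and q = 401.
After the shift, demand is qd = 1336 - 5P and supply is qs = P - 160.
Setting them equal: 1336 - 5P = P - 160 → 1496 = 6P, so P = 748/3 ≈ 249.3333 and q = 268/3 ≈ 89.3333.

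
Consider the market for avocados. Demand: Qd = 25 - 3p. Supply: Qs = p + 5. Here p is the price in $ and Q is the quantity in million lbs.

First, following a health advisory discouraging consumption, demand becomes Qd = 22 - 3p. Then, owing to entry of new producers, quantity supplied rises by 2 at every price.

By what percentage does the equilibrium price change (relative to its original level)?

-25

Original equilibrium: 25 - 3p = p + 5 gives 20 = 4p, so p = 5 and Q = 10.
The shock moves the curves to Qd = 22 - 3p and Qs = p + 7.
Clearing the new market: 22 - 3p = p + 7, so p = 3.75 and Q = 10.75.
%Δp = (3.75 − 5) / 5 × 100 = -25%.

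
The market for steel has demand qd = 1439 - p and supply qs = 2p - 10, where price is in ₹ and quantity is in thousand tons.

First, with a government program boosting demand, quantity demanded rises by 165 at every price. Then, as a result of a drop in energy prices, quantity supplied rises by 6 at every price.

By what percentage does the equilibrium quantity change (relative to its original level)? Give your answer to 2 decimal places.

Before the shock: 1439 - p = 2p - 10 ⇒ 1449 = 3p ⇒ p = 483, q = 956.
The new curves are qd = 1604 - p (demand) and qs = 2p - 4 (supply).
Clearing the new market: 1604 - p = 2p - 4, so p = 536 and q = 1068.
%Δq = (1068 − 956) / 956 × 100 = +11.72%.

+11.72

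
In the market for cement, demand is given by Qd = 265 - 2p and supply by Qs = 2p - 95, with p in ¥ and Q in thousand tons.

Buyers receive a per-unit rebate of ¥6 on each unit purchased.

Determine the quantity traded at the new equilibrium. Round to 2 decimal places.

91.00

Solve the original market: 265 - 2p = 2p - 95, hence p = 90 and Q = 85.
Since buyers' out-of-pocket price is the market price minus the rebate, the effective demand curve becomes Qd = 277 - 2p.
New equilibrium: 277 - 2p = 2p - 95 ⇒ 372 = 4p ⇒ p = 93, Q = 91.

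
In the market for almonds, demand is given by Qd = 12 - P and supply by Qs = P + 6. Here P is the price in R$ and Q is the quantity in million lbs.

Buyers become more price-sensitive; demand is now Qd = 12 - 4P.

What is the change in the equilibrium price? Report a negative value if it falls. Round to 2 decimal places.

Initially, 12 - P = P + 6, so 6 = 2P and P = 3, Q = 9.
The new curves are Qd = 12 - 4P (demand) and Qs = P + 6 (supply).
Setting them equal: 12 - 4P = P + 6 → 6 = 5P, so P = 1.2 and Q = 7.2.
ΔP = 1.2 − 3 = -1.80.

-1.80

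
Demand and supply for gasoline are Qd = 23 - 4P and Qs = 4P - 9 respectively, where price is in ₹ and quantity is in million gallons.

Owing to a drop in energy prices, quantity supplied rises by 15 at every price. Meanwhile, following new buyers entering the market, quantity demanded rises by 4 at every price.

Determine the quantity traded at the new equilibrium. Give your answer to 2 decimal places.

Original equilibrium: 23 - 4P = 4P - 9 gives 32 = 8P, so P = 4 and Q = 7.
The shock moves the curves to Qd = 27 - 4P and Qs = 4P + 6.
Setting them equal: 27 - 4P = 4P + 6 → 21 = 8P, so P = 2.625 and Q = 16.5.

16.50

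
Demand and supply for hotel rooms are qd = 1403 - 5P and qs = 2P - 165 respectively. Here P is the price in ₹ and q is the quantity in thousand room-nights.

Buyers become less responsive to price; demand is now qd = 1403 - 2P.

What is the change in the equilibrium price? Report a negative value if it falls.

Solve the original market: 1403 - 5P = 2P - 165, hence P = 224 and q = 283.
The new curves are qd = 1403 - 2P (demand) and qs = 2P - 165 (supply).
New equilibrium: 1403 - 2P = 2P - 165 ⇒ 1568 = 4P ⇒ P = 392, q = 619.
ΔP = 392 − 224 = +168.

+168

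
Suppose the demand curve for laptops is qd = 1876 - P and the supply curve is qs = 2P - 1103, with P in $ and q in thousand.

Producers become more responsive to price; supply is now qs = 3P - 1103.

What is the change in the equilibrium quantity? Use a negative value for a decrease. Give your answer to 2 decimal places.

+248.25

Solve the original market: 1876 - P = 2P - 1103, hence P = 993 and q = 883.
The shock moves the curves to qd = 1876 - P and qs = 3P - 1103.
Equate the new curves: 1876 - P = 3P - 1103, giving 2979 = 4P, P = 744.75, q = 1131.25.
Δq = 1131.25 − 883 = +248.25.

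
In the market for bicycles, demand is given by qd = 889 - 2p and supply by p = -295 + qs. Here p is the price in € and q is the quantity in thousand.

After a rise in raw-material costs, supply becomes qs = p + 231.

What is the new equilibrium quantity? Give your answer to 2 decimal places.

Before the shock: 889 - 2p = p + 295 ⇒ 594 = 3p ⇒ p = 198, q = 493.
The new curves are qd = 889 - 2p (demand) and qs = p + 231 (supply).
Setting them equal: 889 - 2p = p + 231 → 658 = 3p, so p = 658/3 ≈ 219.3333 and q = 1351/3 ≈ 450.3333.

450.33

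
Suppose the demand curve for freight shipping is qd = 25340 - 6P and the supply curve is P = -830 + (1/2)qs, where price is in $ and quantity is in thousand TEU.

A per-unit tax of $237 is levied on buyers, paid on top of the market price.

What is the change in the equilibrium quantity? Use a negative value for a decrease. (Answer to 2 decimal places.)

-355.50

Before the shock: 25340 - 6P = 2P + 1660 ⇒ 23680 = 8P ⇒ P = 2960, q = 7580.
Since buyers pay the price plus the tax, the effective demand curve becomes qd = 23918 - 6P.
Clearing the new market: 23918 - 6P = 2P + 1660, so P = 2782.25 and q = 7224.5.
Δq = 7224.5 − 7580 = -355.50.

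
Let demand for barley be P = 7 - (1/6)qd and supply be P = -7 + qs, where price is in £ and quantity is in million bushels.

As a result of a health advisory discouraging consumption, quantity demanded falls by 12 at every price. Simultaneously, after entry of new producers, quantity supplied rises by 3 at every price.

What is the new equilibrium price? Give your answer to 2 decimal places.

Before the shock: 42 - 6P = P + 7 ⇒ 35 = 7P ⇒ P = 5, q = 12.
The shock moves the curves to qd = 30 - 6P and qs = P + 10.
Equate the new curves: 30 - 6P = P + 10, giving 20 = 7P, P = 20/7 ≈ 2.8571, q = 90/7 ≈ 12.8571.

2.86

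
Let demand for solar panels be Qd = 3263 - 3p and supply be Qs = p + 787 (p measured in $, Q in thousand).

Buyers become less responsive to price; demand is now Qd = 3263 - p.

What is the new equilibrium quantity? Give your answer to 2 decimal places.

Before the shock: 3263 - 3p = p + 787 ⇒ 2476 = 4p ⇒ p = 619, Q = 1406.
After the shift, demand is Qd = 3263 - p and supply is Qs = p + 787.
Equate the new curves: 3263 - p = p + 787, giving 2476 = 2p, p = 1238, Q = 2025.

2025.00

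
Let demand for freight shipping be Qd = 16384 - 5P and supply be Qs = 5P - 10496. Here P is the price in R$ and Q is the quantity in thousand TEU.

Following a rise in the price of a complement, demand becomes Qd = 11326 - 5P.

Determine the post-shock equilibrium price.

2182.2

Solve the original market: 16384 - 5P = 5P - 10496, hence P = 2688 and Q = 2944.
With the change applied: demand Qd = 11326 - 5P, supply Qs = 5P - 10496.
Setting them equal: 11326 - 5P = 5P - 10496 → 21822 = 10P, so P = 2182.2 and Q = 415.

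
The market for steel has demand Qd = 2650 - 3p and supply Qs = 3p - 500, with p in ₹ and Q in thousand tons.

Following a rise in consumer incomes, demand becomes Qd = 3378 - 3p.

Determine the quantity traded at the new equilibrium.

Original equilibrium: 2650 - 3p = 3p - 500 gives 3150 = 6p, so p = 525 and Q = 1075.
The new curves are Qd = 3378 - 3p (demand) and Qs = 3p - 500 (supply).
Clearing the new market: 3378 - 3p = 3p - 500, so p = 1939/3 ≈ 646.3333 and Q = 1439.

1439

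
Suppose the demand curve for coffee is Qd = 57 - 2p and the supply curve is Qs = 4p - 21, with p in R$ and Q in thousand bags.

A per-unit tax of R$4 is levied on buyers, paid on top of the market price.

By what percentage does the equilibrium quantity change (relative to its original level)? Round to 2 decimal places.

Before the shock: 57 - 2p = 4p - 21 ⇒ 78 = 6p ⇒ p = 13, Q = 31.
Since buyers pay the price plus the tax, the effective demand curve becomes Qd = 49 - 2p.
Setting them equal: 49 - 2p = 4p - 21 → 70 = 6p, so p = 35/3 ≈ 11.6667 and Q = 77/3 ≈ 25.6667.
%ΔQ = (25.6667 − 31) / 31 × 100 = -17.20%.

-17.20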